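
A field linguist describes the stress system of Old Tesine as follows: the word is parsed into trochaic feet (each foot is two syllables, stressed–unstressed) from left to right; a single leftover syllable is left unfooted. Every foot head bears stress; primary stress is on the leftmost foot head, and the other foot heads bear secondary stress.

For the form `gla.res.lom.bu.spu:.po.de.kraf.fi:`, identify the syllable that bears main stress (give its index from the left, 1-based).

1

Parse left to right into trochaic (ˈσσ) feet: (ˈgla.res) (ˈlom.bu) (ˈspu:.po) (ˈde.kraf) fi:. Syllable 9 is left unfooted.
Foot heads (stressed positions): 1, 3, 5, 7.
End Rule Leftmost: primary stress on the leftmost head = syllable 1.
Primary stress: syllable 1 → ˈgla.res.lom.bu.spu:.po.de.kraf.fi:.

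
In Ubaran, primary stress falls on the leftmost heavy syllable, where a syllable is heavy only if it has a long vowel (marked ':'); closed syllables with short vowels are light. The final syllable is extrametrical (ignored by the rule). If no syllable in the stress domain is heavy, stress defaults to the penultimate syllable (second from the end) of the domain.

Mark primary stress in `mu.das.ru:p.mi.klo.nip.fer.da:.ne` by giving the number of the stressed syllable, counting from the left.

3

The final syllable (9, ne) is extrametrical; the stress domain is syllables 1–8.
Weights: 1 mu L, 2 das L, 3 ru:p H, 4 mi L, 5 klo L, 6 nip L, 7 fer L, 8 da: H.
Heavy syllables in the domain: 3, 8. The leftmost is syllable 3 (ru:p).
Primary stress: syllable 3 → mu.das.ˈru:p.mi.klo.nip.fer.da:.ne.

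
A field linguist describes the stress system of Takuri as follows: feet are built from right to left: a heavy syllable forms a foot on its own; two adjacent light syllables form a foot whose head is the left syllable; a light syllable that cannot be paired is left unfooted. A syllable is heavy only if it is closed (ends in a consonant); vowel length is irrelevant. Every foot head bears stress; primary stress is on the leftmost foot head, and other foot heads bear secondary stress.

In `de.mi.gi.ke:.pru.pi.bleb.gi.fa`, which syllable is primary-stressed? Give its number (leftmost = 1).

1

Weights: 1 de L, 2 mi L, 3 gi L, 4 ke: L, 5 pru L, 6 pi L, 7 bleb H, 8 gi L, 9 fa L.
Parse right to left (heavy = foot alone; LL = one foot; stranded L unfooted): (ˈde.mi) (ˈgi.ke:) (ˈpru.pi) (ˈbleb) (ˈgi.fa).
Foot heads: 1, 3, 5, 7, 8.
Primary stress on the leftmost head = syllable 1.
Primary stress: syllable 1 → ˈde.mi.gi.ke:.pru.pi.bleb.gi.fa.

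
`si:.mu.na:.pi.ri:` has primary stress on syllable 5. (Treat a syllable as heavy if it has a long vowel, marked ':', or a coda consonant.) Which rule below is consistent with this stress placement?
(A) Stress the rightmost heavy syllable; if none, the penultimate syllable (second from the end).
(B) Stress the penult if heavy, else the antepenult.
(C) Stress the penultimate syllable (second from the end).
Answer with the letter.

A

Rule A → syllable 5 ✓.
Rule B → syllable 3 (observed: 5).
Rule C → syllable 4 (observed: 5).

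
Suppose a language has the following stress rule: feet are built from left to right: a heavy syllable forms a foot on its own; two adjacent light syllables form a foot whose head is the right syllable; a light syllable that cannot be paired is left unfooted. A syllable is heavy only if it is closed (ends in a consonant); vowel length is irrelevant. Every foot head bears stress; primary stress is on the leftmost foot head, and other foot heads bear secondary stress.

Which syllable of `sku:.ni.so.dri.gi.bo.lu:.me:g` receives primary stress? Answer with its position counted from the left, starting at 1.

2

Weights: 1 sku: L, 2 ni L, 3 so L, 4 dri L, 5 gi L, 6 bo L, 7 lu: L, 8 me:g H.
Parse left to right (heavy = foot alone; LL = one foot; stranded L unfooted): (sku:.ˈni) (so.ˈdri) (gi.ˈbo) lu: (ˈme:g).
Foot heads: 2, 4, 6, 8.
Primary stress on the leftmost head = syllable 2.
Primary stress: syllable 2 → sku:.ˈni.so.dri.gi.bo.lu:.me:g.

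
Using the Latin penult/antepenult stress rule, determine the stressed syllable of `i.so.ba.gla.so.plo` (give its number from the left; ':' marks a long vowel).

4

Classical Latin: stress the penult if heavy (long vowel or closed), else the antepenult.
Weights: 4 gla L, 5 so L, 6 plo L.
The penult (syllable 5, so) is light, so stress falls on the antepenult (syllable 4, gla).
Stress on syllable 4: i.so.ba.ˈgla.so.plo.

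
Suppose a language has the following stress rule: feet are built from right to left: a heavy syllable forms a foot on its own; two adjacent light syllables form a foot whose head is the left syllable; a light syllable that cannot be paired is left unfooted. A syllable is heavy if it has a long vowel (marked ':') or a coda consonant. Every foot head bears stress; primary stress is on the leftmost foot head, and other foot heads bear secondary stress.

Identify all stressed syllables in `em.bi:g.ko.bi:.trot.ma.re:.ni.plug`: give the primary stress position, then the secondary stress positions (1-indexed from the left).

Weights: 1 em H, 2 bi:g H, 3 ko L, 4 bi: H, 5 trot H, 6 ma L, 7 re: H, 8 ni L, 9 plug H.
Parse right to left (heavy = foot alone; LL = one foot; stranded L unfooted): (ˈem) (ˈbi:g) ko (ˈbi:) (ˈtrot) ma (ˈre:) ni (ˈplug).
Foot heads: 1, 2, 4, 5, 7, 9.
Primary stress on the leftmost head = syllable 1.
Secondary stress on 2, 4, 5, 7, 9: ˈem.ˌbi:g.ko.ˌbi:.ˌtrot.ma.ˌre:.ni.ˌplug.

primary 1, secondary 2, 4, 5, 7, 9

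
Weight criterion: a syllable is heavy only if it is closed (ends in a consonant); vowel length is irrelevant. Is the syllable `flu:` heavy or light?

light

`flu:`: long vowel, open (no coda). Open (no coda) → light.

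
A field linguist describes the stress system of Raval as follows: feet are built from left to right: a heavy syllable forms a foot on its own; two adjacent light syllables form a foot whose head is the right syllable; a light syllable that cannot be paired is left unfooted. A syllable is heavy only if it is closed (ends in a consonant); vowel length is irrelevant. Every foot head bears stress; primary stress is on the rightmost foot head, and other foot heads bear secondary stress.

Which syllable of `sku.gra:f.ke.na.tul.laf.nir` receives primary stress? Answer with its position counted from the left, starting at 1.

7

Weights: 1 sku L, 2 gra:f H, 3 ke L, 4 na L, 5 tul H, 6 laf H, 7 nir H.
Parse left to right (heavy = foot alone; LL = one foot; stranded L unfooted): sku (ˈgra:f) (ke.ˈna) (ˈtul) (ˈlaf) (ˈnir).
Foot heads: 2, 4, 5, 6, 7.
Primary stress on the rightmost head = syllable 7.
Primary stress: syllable 7 → sku.gra:f.ke.na.tul.laf.ˈnir.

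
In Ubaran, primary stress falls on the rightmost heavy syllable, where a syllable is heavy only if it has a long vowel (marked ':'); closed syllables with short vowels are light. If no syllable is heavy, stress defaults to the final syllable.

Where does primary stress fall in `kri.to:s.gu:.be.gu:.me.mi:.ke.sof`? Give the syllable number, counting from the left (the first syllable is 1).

7

Weights: 1 kri L, 2 to:s H, 3 gu: H, 4 be L, 5 gu: H, 6 me L, 7 mi: H, 8 ke L, 9 sof L.
Heavy syllables in the domain: 2, 3, 5, 7. The rightmost is syllable 7 (mi:).
Primary stress: syllable 7 → kri.to:s.gu:.be.gu:.me.ˈmi:.ke.sof.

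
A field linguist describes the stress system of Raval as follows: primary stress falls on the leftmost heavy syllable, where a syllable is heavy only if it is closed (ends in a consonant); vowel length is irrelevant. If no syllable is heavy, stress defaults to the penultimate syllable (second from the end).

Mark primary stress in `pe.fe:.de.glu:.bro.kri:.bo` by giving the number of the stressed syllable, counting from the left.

Weights: 1 pe L, 2 fe: L, 3 de L, 4 glu: L, 5 bro L, 6 kri: L, 7 bo L.
No heavy syllable in the domain; default to the penultimate syllable (second from the end) = syllable 6.
Primary stress: syllable 6 → pe.fe:.de.glu:.bro.ˈkri:.bo.

6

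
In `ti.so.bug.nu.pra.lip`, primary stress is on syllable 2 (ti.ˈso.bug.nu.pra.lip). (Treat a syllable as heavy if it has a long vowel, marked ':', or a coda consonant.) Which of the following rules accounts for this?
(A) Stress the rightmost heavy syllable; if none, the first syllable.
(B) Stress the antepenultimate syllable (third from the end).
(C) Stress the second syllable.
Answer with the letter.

C

Rule A → syllable 6 (observed: 2).
Rule B → syllable 4 (observed: 2).
Rule C → syllable 2 ✓.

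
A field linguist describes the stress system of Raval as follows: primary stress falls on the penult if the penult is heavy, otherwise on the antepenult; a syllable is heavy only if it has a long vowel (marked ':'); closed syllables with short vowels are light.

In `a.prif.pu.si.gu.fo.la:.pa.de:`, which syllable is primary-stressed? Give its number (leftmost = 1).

7

Weights: 7 la: H, 8 pa L, 9 de: H.
The penult (syllable 8, pa) is light, so stress falls on the antepenult (syllable 7, la:).
Primary stress: syllable 7 → a.prif.pu.si.gu.fo.ˈla:.pa.de:.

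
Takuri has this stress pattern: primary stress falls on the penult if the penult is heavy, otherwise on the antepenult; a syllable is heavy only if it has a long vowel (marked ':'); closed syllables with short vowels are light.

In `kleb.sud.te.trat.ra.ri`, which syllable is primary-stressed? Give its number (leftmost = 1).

Weights: 4 trat L, 5 ra L, 6 ri L.
The penult (syllable 5, ra) is light, so stress falls on the antepenult (syllable 4, trat).
Primary stress: syllable 4 → kleb.sud.te.ˈtrat.ra.ri.

4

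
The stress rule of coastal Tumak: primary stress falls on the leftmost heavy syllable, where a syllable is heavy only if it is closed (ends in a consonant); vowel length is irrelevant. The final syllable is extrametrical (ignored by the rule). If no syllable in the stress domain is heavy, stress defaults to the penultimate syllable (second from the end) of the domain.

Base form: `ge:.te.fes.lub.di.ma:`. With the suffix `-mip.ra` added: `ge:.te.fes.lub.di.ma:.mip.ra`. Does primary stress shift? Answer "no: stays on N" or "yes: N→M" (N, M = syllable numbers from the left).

no: stays on 3

Base `ge:.te.fes.lub.di.ma:` (6 syllables):
  The final syllable (6, ma:) is extrametrical; the stress domain is syllables 1–5.
  Weights: 1 ge: L, 2 te L, 3 fes H, 4 lub H, 5 di L.
  Heavy syllables in the domain: 3, 4. The leftmost is syllable 3 (fes).
  → primary stress on syllable 3.
Suffixed `ge:.te.fes.lub.di.ma:.mip.ra` (8 syllables):
  The final syllable (8, ra) is extrametrical; the stress domain is syllables 1–7.
  Weights: 1 ge: L, 2 te L, 3 fes H, 4 lub H, 5 di L, 6 ma: L, 7 mip H.
  Heavy syllables in the domain: 3, 4, 7. The leftmost is syllable 3 (fes).
  → primary stress on syllable 3.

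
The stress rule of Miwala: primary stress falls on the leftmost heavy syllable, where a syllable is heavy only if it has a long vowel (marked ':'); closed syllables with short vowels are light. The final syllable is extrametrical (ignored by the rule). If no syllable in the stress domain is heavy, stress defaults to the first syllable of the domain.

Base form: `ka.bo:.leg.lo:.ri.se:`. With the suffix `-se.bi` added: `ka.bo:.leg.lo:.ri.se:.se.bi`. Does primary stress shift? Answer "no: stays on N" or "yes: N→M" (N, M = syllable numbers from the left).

no: stays on 2

Base `ka.bo:.leg.lo:.ri.se:` (6 syllables):
  The final syllable (6, se:) is extrametrical; the stress domain is syllables 1–5.
  Weights: 1 ka L, 2 bo: H, 3 leg L, 4 lo: H, 5 ri L.
  Heavy syllables in the domain: 2, 4. The leftmost is syllable 2 (bo:).
  → primary stress on syllable 2.
Suffixed `ka.bo:.leg.lo:.ri.se:.se.bi` (8 syllables):
  The final syllable (8, bi) is extrametrical; the stress domain is syllables 1–7.
  Weights: 1 ka L, 2 bo: H, 3 leg L, 4 lo: H, 5 ri L, 6 se: H, 7 se L.
  Heavy syllables in the domain: 2, 4, 6. The leftmost is syllable 2 (bo:).
  → primary stress on syllable 2.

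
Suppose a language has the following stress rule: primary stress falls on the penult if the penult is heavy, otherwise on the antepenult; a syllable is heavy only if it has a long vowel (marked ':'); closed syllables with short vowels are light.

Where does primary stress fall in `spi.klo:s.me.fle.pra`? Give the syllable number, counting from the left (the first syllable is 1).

3

Weights: 3 me L, 4 fle L, 5 pra L.
The penult (syllable 4, fle) is light, so stress falls on the antepenult (syllable 3, me).
Primary stress: syllable 3 → spi.klo:s.ˈme.fle.pra.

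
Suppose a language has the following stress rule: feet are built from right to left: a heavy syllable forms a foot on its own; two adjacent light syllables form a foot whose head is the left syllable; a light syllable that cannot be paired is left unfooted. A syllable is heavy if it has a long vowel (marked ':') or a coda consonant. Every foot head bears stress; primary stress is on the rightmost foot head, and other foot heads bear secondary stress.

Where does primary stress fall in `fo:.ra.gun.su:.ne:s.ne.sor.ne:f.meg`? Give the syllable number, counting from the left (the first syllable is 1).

Weights: 1 fo: H, 2 ra L, 3 gun H, 4 su: H, 5 ne:s H, 6 ne L, 7 sor H, 8 ne:f H, 9 meg H.
Parse right to left (heavy = foot alone; LL = one foot; stranded L unfooted): (ˈfo:) ra (ˈgun) (ˈsu:) (ˈne:s) ne (ˈsor) (ˈne:f) (ˈmeg).
Foot heads: 1, 3, 4, 5, 7, 8, 9.
Primary stress on the rightmost head = syllable 9.
Primary stress: syllable 9 → fo:.ra.gun.su:.ne:s.ne.sor.ne:f.ˈmeg.

9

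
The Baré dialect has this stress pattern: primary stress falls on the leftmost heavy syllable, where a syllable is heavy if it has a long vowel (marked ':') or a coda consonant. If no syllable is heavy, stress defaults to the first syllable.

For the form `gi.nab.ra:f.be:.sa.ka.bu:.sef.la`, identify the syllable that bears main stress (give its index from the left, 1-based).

2

Weights: 1 gi L, 2 nab H, 3 ra:f H, 4 be: H, 5 sa L, 6 ka L, 7 bu: H, 8 sef H, 9 la L.
Heavy syllables in the domain: 2, 3, 4, 7, 8. The leftmost is syllable 2 (nab).
Primary stress: syllable 2 → gi.ˈnab.ra:f.be:.sa.ka.bu:.sef.la.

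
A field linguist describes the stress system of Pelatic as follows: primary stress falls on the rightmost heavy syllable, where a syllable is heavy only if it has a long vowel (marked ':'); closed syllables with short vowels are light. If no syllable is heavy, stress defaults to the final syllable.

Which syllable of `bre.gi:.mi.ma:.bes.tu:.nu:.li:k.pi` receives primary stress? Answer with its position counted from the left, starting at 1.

8

Weights: 1 bre L, 2 gi: H, 3 mi L, 4 ma: H, 5 bes L, 6 tu: H, 7 nu: H, 8 li:k H, 9 pi L.
Heavy syllables in the domain: 2, 4, 6, 7, 8. The rightmost is syllable 8 (li:k).
Primary stress: syllable 8 → bre.gi:.mi.ma:.bes.tu:.nu:.ˈli:k.pi.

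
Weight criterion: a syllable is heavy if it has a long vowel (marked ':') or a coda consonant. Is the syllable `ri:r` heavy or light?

`ri:r`: long vowel, closed (coda /r/). Long vowel and closed → heavy.

heavy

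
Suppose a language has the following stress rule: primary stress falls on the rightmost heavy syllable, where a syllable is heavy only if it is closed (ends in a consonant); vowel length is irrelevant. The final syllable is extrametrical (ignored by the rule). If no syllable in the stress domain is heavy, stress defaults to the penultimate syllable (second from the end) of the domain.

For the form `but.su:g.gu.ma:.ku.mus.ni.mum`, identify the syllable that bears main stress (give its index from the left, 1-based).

6

The final syllable (8, mum) is extrametrical; the stress domain is syllables 1–7.
Weights: 1 but H, 2 su:g H, 3 gu L, 4 ma: L, 5 ku L, 6 mus H, 7 ni L.
Heavy syllables in the domain: 1, 2, 6. The rightmost is syllable 6 (mus).
Primary stress: syllable 6 → but.su:g.gu.ma:.ku.ˈmus.ni.mum.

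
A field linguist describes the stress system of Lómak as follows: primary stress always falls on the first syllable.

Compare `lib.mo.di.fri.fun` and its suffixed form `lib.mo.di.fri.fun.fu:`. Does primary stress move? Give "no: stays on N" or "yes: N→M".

no: stays on 1

Base `lib.mo.di.fri.fun` (5 syllables):
  The word has 5 syllables; the first syllable is syllable 1 (lib).
  → primary stress on syllable 1.
Suffixed `lib.mo.di.fri.fun.fu:` (6 syllables):
  The word has 6 syllables; the first syllable is syllable 1 (lib).
  → primary stress on syllable 1.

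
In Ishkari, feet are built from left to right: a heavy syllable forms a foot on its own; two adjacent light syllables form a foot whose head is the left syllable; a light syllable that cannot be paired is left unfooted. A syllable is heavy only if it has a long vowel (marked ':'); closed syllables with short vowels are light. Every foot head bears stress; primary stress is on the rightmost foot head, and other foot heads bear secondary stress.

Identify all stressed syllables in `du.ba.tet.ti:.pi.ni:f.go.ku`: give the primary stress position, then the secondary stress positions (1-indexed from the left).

Weights: 1 du L, 2 ba L, 3 tet L, 4 ti: H, 5 pi L, 6 ni:f H, 7 go L, 8 ku L.
Parse left to right (heavy = foot alone; LL = one foot; stranded L unfooted): (ˈdu.ba) tet (ˈti:) pi (ˈni:f) (ˈgo.ku).
Foot heads: 1, 4, 6, 7.
Primary stress on the rightmost head = syllable 7.
Secondary stress on 1, 4, 6: ˌdu.ba.tet.ˌti:.pi.ˌni:f.ˈgo.ku.

primary 7, secondary 1, 4, 6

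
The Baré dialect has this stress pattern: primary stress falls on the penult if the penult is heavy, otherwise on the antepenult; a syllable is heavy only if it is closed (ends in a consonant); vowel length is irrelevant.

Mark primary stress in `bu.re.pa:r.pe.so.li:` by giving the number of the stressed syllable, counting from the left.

4

Weights: 4 pe L, 5 so L, 6 li: L.
The penult (syllable 5, so) is light, so stress falls on the antepenult (syllable 4, pe).
Primary stress: syllable 4 → bu.re.pa:r.ˈpe.so.li:.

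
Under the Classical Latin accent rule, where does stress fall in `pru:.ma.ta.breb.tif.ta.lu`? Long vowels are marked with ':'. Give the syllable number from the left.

Classical Latin: stress the penult if heavy (long vowel or closed), else the antepenult.
Weights: 5 tif H, 6 ta L, 7 lu L.
The penult (syllable 6, ta) is light, so stress falls on the antepenult (syllable 5, tif).
Stress on syllable 5: pru:.ma.ta.breb.ˈtif.ta.lu.

5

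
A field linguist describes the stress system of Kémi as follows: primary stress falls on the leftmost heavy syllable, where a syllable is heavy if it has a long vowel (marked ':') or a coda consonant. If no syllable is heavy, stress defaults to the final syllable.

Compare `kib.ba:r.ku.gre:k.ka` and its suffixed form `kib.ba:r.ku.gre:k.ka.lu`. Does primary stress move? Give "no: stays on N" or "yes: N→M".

Base `kib.ba:r.ku.gre:k.ka` (5 syllables):
  Weights: 1 kib H, 2 ba:r H, 3 ku L, 4 gre:k H, 5 ka L.
  Heavy syllables in the domain: 1, 2, 4. The leftmost is syllable 1 (kib).
  → primary stress on syllable 1.
Suffixed `kib.ba:r.ku.gre:k.ka.lu` (6 syllables):
  Weights: 1 kib H, 2 ba:r H, 3 ku L, 4 gre:k H, 5 ka L, 6 lu L.
  Heavy syllables in the domain: 1, 2, 4. The leftmost is syllable 1 (kib).
  → primary stress on syllable 1.

no: stays on 1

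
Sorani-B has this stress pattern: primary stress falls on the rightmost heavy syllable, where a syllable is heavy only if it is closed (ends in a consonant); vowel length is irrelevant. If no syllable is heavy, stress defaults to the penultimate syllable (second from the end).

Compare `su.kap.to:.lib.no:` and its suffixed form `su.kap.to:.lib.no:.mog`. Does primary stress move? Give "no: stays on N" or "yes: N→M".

Base `su.kap.to:.lib.no:` (5 syllables):
  Weights: 1 su L, 2 kap H, 3 to: L, 4 lib H, 5 no: L.
  Heavy syllables in the domain: 2, 4. The rightmost is syllable 4 (lib).
  → primary stress on syllable 4.
Suffixed `su.kap.to:.lib.no:.mog` (6 syllables):
  Weights: 1 su L, 2 kap H, 3 to: L, 4 lib H, 5 no: L, 6 mog H.
  Heavy syllables in the domain: 2, 4, 6. The rightmost is syllable 6 (mog).
  → primary stress on syllable 6.

yes: 4→6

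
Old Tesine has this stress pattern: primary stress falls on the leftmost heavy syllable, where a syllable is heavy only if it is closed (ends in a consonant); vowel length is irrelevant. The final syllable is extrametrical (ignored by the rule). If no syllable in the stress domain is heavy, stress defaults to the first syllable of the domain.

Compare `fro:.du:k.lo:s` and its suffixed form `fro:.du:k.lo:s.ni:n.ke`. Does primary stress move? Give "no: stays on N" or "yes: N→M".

Base `fro:.du:k.lo:s` (3 syllables):
  The final syllable (3, lo:s) is extrametrical; the stress domain is syllables 1–2.
  Weights: 1 fro: L, 2 du:k H.
  Heavy syllables in the domain: 2. The leftmost is syllable 2 (du:k).
  → primary stress on syllable 2.
Suffixed `fro:.du:k.lo:s.ni:n.ke` (5 syllables):
  The final syllable (5, ke) is extrametrical; the stress domain is syllables 1–4.
  Weights: 1 fro: L, 2 du:k H, 3 lo:s H, 4 ni:n H.
  Heavy syllables in the domain: 2, 3, 4. The leftmost is syllable 2 (du:k).
  → primary stress on syllable 2.

no: stays on 2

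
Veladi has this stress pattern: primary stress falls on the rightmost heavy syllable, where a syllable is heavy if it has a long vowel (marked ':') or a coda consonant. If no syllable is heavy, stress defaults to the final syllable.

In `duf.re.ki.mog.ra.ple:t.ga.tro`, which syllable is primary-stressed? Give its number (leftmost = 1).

6

Weights: 1 duf H, 2 re L, 3 ki L, 4 mog H, 5 ra L, 6 ple:t H, 7 ga L, 8 tro L.
Heavy syllables in the domain: 1, 4, 6. The rightmost is syllable 6 (ple:t).
Primary stress: syllable 6 → duf.re.ki.mog.ra.ˈple:t.ga.tro.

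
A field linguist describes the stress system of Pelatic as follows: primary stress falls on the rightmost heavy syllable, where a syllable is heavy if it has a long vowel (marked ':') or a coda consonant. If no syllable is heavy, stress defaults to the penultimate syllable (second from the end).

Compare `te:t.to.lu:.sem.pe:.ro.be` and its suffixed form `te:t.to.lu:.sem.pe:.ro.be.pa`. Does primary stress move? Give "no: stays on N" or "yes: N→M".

no: stays on 5

Base `te:t.to.lu:.sem.pe:.ro.be` (7 syllables):
  Weights: 1 te:t H, 2 to L, 3 lu: H, 4 sem H, 5 pe: H, 6 ro L, 7 be L.
  Heavy syllables in the domain: 1, 3, 4, 5. The rightmost is syllable 5 (pe:).
  → primary stress on syllable 5.
Suffixed `te:t.to.lu:.sem.pe:.ro.be.pa` (8 syllables):
  Weights: 1 te:t H, 2 to L, 3 lu: H, 4 sem H, 5 pe: H, 6 ro L, 7 be L, 8 pa L.
  Heavy syllables in the domain: 1, 3, 4, 5. The rightmost is syllable 5 (pe:).
  → primary stress on syllable 5.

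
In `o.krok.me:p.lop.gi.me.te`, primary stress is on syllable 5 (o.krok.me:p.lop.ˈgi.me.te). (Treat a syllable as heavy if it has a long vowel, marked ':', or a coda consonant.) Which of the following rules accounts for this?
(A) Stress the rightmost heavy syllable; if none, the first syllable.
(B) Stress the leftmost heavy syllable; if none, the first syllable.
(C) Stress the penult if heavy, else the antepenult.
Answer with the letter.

Rule A → syllable 4 (observed: 5).
Rule B → syllable 2 (observed: 5).
Rule C → syllable 5 ✓.

C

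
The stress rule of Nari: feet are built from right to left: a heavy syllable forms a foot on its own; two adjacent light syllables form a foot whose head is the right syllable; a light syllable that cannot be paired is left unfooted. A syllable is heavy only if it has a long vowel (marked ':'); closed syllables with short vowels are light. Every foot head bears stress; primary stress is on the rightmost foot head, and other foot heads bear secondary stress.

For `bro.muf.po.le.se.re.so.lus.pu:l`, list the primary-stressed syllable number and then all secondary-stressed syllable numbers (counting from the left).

primary 9, secondary 2, 4, 6, 8

Weights: 1 bro L, 2 muf L, 3 po L, 4 le L, 5 se L, 6 re L, 7 so L, 8 lus L, 9 pu:l H.
Parse right to left (heavy = foot alone; LL = one foot; stranded L unfooted): (bro.ˈmuf) (po.ˈle) (se.ˈre) (so.ˈlus) (ˈpu:l).
Foot heads: 2, 4, 6, 8, 9.
Primary stress on the rightmost head = syllable 9.
Secondary stress on 2, 4, 6, 8: bro.ˌmuf.po.ˌle.se.ˌre.so.ˌlus.ˈpu:l.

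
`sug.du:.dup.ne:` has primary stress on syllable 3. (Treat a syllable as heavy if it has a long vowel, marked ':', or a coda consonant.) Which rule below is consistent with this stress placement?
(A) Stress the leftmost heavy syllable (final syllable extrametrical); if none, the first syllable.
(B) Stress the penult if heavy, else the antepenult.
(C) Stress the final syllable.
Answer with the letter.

B

Rule A → syllable 1 (observed: 3).
Rule B → syllable 3 ✓.
Rule C → syllable 4 (observed: 3).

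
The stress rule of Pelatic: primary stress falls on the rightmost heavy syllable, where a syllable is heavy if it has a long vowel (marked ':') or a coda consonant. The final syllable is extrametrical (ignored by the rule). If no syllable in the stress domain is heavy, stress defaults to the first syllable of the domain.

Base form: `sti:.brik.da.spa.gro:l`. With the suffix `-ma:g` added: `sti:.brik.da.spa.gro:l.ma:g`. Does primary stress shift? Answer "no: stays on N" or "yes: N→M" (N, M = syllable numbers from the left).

yes: 2→5

Base `sti:.brik.da.spa.gro:l` (5 syllables):
  The final syllable (5, gro:l) is extrametrical; the stress domain is syllables 1–4.
  Weights: 1 sti: H, 2 brik H, 3 da L, 4 spa L.
  Heavy syllables in the domain: 1, 2. The rightmost is syllable 2 (brik).
  → primary stress on syllable 2.
Suffixed `sti:.brik.da.spa.gro:l.ma:g` (6 syllables):
  The final syllable (6, ma:g) is extrametrical; the stress domain is syllables 1–5.
  Weights: 1 sti: H, 2 brik H, 3 da L, 4 spa L, 5 gro:l H.
  Heavy syllables in the domain: 1, 2, 5. The rightmost is syllable 5 (gro:l).
  → primary stress on syllable 5.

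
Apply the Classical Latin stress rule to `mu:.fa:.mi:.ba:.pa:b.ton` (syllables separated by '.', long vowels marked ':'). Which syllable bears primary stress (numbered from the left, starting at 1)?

Classical Latin: stress the penult if heavy (long vowel or closed), else the antepenult.
Weights: 4 ba: H, 5 pa:b H, 6 ton H.
The penult (syllable 5, pa:b) is heavy, so it takes stress.
Stress on syllable 5: mu:.fa:.mi:.ba:.ˈpa:b.ton.

5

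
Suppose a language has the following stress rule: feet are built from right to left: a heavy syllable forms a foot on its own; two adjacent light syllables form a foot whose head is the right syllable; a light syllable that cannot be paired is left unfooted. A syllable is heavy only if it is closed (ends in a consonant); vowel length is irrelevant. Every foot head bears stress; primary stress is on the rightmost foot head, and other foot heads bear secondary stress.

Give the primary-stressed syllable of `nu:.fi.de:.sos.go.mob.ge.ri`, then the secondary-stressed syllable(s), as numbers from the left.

primary 8, secondary 3, 4, 6

Weights: 1 nu: L, 2 fi L, 3 de: L, 4 sos H, 5 go L, 6 mob H, 7 ge L, 8 ri L.
Parse right to left (heavy = foot alone; LL = one foot; stranded L unfooted): nu: (fi.ˈde:) (ˈsos) go (ˈmob) (ge.ˈri).
Foot heads: 3, 4, 6, 8.
Primary stress on the rightmost head = syllable 8.
Secondary stress on 3, 4, 6: nu:.fi.ˌde:.ˌsos.go.ˌmob.ge.ˈri.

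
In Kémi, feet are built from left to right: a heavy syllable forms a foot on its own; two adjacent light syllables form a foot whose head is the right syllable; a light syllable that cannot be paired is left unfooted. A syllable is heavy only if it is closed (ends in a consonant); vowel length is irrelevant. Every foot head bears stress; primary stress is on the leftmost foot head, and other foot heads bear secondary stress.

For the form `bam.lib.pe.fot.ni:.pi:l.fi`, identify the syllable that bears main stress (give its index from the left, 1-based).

Weights: 1 bam H, 2 lib H, 3 pe L, 4 fot H, 5 ni: L, 6 pi:l H, 7 fi L.
Parse left to right (heavy = foot alone; LL = one foot; stranded L unfooted): (ˈbam) (ˈlib) pe (ˈfot) ni: (ˈpi:l) fi.
Foot heads: 1, 2, 4, 6.
Primary stress on the leftmost head = syllable 1.
Primary stress: syllable 1 → ˈbam.lib.pe.fot.ni:.pi:l.fi.

1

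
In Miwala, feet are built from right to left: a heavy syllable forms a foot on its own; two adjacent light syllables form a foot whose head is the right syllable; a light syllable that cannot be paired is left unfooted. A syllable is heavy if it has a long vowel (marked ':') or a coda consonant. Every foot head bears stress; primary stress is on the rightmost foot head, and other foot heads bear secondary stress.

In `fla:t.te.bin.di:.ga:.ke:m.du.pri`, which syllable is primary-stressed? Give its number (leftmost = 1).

Weights: 1 fla:t H, 2 te L, 3 bin H, 4 di: H, 5 ga: H, 6 ke:m H, 7 du L, 8 pri L.
Parse right to left (heavy = foot alone; LL = one foot; stranded L unfooted): (ˈfla:t) te (ˈbin) (ˈdi:) (ˈga:) (ˈke:m) (du.ˈpri).
Foot heads: 1, 3, 4, 5, 6, 8.
Primary stress on the rightmost head = syllable 8.
Primary stress: syllable 8 → fla:t.te.bin.di:.ga:.ke:m.du.ˈpri.

8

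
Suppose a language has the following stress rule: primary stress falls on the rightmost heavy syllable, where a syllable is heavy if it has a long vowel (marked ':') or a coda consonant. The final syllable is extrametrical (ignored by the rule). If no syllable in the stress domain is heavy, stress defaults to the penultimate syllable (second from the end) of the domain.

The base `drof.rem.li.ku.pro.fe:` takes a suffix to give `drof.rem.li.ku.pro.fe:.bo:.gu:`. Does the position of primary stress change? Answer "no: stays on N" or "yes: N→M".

Base `drof.rem.li.ku.pro.fe:` (6 syllables):
  The final syllable (6, fe:) is extrametrical; the stress domain is syllables 1–5.
  Weights: 1 drof H, 2 rem H, 3 li L, 4 ku L, 5 pro L.
  Heavy syllables in the domain: 1, 2. The rightmost is syllable 2 (rem).
  → primary stress on syllable 2.
Suffixed `drof.rem.li.ku.pro.fe:.bo:.gu:` (8 syllables):
  The final syllable (8, gu:) is extrametrical; the stress domain is syllables 1–7.
  Weights: 1 drof H, 2 rem H, 3 li L, 4 ku L, 5 pro L, 6 fe: H, 7 bo: H.
  Heavy syllables in the domain: 1, 2, 6, 7. The rightmost is syllable 7 (bo:).
  → primary stress on syllable 7.

yes: 2→7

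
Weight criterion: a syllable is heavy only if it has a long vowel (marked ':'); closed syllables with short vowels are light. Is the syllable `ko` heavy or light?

light

`ko`: short vowel, open (no coda). Short vowel → light.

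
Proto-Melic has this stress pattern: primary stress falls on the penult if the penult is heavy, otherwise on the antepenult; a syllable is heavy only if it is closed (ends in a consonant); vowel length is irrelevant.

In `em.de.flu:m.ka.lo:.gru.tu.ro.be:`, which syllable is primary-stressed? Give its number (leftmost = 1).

Weights: 7 tu L, 8 ro L, 9 be: L.
The penult (syllable 8, ro) is light, so stress falls on the antepenult (syllable 7, tu).
Primary stress: syllable 7 → em.de.flu:m.ka.lo:.gru.ˈtu.ro.be:.

7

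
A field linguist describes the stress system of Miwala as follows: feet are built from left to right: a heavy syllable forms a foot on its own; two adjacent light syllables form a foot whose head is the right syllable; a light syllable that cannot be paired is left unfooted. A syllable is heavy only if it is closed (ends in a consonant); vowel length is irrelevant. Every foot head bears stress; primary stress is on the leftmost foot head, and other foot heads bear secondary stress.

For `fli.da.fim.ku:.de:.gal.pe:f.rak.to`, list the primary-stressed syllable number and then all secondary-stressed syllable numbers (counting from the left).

primary 2, secondary 3, 5, 6, 7, 8

Weights: 1 fli L, 2 da L, 3 fim H, 4 ku: L, 5 de: L, 6 gal H, 7 pe:f H, 8 rak H, 9 to L.
Parse left to right (heavy = foot alone; LL = one foot; stranded L unfooted): (fli.ˈda) (ˈfim) (ku:.ˈde:) (ˈgal) (ˈpe:f) (ˈrak) to.
Foot heads: 2, 3, 5, 6, 7, 8.
Primary stress on the leftmost head = syllable 2.
Secondary stress on 3, 5, 6, 7, 8: fli.ˈda.ˌfim.ku:.ˌde:.ˌgal.ˌpe:f.ˌrak.to.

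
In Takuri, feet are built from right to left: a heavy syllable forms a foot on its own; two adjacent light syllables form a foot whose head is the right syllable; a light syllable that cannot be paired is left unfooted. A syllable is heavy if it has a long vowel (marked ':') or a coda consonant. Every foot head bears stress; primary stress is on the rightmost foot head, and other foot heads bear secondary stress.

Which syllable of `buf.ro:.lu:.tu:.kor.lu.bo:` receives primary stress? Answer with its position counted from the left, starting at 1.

7

Weights: 1 buf H, 2 ro: H, 3 lu: H, 4 tu: H, 5 kor H, 6 lu L, 7 bo: H.
Parse right to left (heavy = foot alone; LL = one foot; stranded L unfooted): (ˈbuf) (ˈro:) (ˈlu:) (ˈtu:) (ˈkor) lu (ˈbo:).
Foot heads: 1, 2, 3, 4, 5, 7.
Primary stress on the rightmost head = syllable 7.
Primary stress: syllable 7 → buf.ro:.lu:.tu:.kor.lu.ˈbo:.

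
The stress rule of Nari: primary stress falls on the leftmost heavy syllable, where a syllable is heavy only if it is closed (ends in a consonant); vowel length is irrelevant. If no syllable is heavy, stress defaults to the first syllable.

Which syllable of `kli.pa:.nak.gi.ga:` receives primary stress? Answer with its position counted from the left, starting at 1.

3

Weights: 1 kli L, 2 pa: L, 3 nak H, 4 gi L, 5 ga: L.
Heavy syllables in the domain: 3. The leftmost is syllable 3 (nak).
Primary stress: syllable 3 → kli.pa:.ˈnak.gi.ga:.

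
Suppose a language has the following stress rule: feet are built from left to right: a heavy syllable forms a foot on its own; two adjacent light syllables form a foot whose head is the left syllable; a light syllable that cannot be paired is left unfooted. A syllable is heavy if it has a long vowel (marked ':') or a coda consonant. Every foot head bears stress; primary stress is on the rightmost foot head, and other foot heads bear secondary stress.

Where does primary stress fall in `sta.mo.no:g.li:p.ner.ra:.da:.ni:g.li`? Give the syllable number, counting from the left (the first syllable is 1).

8

Weights: 1 sta L, 2 mo L, 3 no:g H, 4 li:p H, 5 ner H, 6 ra: H, 7 da: H, 8 ni:g H, 9 li L.
Parse left to right (heavy = foot alone; LL = one foot; stranded L unfooted): (ˈsta.mo) (ˈno:g) (ˈli:p) (ˈner) (ˈra:) (ˈda:) (ˈni:g) li.
Foot heads: 1, 3, 4, 5, 6, 7, 8.
Primary stress on the rightmost head = syllable 8.
Primary stress: syllable 8 → sta.mo.no:g.li:p.ner.ra:.da:.ˈni:g.li.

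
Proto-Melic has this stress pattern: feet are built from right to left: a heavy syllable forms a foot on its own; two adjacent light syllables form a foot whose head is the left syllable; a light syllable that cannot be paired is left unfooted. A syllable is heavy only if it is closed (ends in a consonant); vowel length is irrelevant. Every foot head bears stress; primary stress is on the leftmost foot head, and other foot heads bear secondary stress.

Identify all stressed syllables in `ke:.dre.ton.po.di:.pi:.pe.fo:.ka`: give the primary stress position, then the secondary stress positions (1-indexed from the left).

primary 1, secondary 3, 4, 6, 8

Weights: 1 ke: L, 2 dre L, 3 ton H, 4 po L, 5 di: L, 6 pi: L, 7 pe L, 8 fo: L, 9 ka L.
Parse right to left (heavy = foot alone; LL = one foot; stranded L unfooted): (ˈke:.dre) (ˈton) (ˈpo.di:) (ˈpi:.pe) (ˈfo:.ka).
Foot heads: 1, 3, 4, 6, 8.
Primary stress on the leftmost head = syllable 1.
Secondary stress on 3, 4, 6, 8: ˈke:.dre.ˌton.ˌpo.di:.ˌpi:.pe.ˌfo:.ka.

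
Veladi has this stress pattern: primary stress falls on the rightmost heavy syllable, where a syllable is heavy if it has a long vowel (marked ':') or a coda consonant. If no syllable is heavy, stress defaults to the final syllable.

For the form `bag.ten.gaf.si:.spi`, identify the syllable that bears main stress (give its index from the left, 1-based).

4

Weights: 1 bag H, 2 ten H, 3 gaf H, 4 si: H, 5 spi L.
Heavy syllables in the domain: 1, 2, 3, 4. The rightmost is syllable 4 (si:).
Primary stress: syllable 4 → bag.ten.gaf.ˈsi:.spi.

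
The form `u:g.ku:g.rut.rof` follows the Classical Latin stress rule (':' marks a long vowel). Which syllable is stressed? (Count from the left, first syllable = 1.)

Classical Latin: stress the penult if heavy (long vowel or closed), else the antepenult.
Weights: 2 ku:g H, 3 rut H, 4 rof H.
The penult (syllable 3, rut) is heavy, so it takes stress.
Stress on syllable 3: u:g.ku:g.ˈrut.rof.

3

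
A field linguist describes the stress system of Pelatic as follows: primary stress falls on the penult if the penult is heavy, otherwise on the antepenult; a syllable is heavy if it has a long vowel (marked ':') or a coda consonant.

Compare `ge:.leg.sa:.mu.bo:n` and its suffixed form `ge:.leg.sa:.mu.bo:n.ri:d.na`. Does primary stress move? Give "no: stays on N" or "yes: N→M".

yes: 3→6

Base `ge:.leg.sa:.mu.bo:n` (5 syllables):
  Weights: 3 sa: H, 4 mu L, 5 bo:n H.
  The penult (syllable 4, mu) is light, so stress falls on the antepenult (syllable 3, sa:).
  → primary stress on syllable 3.
Suffixed `ge:.leg.sa:.mu.bo:n.ri:d.na` (7 syllables):
  Weights: 5 bo:n H, 6 ri:d H, 7 na L.
  The penult (syllable 6, ri:d) is heavy, so it takes stress.
  → primary stress on syllable 6.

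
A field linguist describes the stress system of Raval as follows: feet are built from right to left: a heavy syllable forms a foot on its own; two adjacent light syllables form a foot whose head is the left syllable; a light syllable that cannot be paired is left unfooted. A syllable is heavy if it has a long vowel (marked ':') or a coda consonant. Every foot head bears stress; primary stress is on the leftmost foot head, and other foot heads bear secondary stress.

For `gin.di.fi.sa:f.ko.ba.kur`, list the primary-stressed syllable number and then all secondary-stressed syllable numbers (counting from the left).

primary 1, secondary 2, 4, 5, 7

Weights: 1 gin H, 2 di L, 3 fi L, 4 sa:f H, 5 ko L, 6 ba L, 7 kur H.
Parse right to left (heavy = foot alone; LL = one foot; stranded L unfooted): (ˈgin) (ˈdi.fi) (ˈsa:f) (ˈko.ba) (ˈkur).
Foot heads: 1, 2, 4, 5, 7.
Primary stress on the leftmost head = syllable 1.
Secondary stress on 2, 4, 5, 7: ˈgin.ˌdi.fi.ˌsa:f.ˌko.ba.ˌkur.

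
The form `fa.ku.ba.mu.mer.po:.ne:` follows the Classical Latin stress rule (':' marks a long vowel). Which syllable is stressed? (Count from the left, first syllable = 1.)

6

Classical Latin: stress the penult if heavy (long vowel or closed), else the antepenult.
Weights: 5 mer H, 6 po: H, 7 ne: H.
The penult (syllable 6, po:) is heavy, so it takes stress.
Stress on syllable 6: fa.ku.ba.mu.mer.ˈpo:.ne:.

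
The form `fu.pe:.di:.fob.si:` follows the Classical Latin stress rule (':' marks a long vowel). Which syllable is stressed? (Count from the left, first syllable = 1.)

4

Classical Latin: stress the penult if heavy (long vowel or closed), else the antepenult.
Weights: 3 di: H, 4 fob H, 5 si: H.
The penult (syllable 4, fob) is heavy, so it takes stress.
Stress on syllable 4: fu.pe:.di:.ˈfob.si:.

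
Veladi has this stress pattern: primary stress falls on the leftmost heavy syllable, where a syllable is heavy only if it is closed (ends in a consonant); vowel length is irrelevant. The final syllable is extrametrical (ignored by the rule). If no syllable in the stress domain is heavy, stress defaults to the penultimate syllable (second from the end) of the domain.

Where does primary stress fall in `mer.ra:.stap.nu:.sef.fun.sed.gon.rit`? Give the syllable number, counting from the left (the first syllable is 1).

1

The final syllable (9, rit) is extrametrical; the stress domain is syllables 1–8.
Weights: 1 mer H, 2 ra: L, 3 stap H, 4 nu: L, 5 sef H, 6 fun H, 7 sed H, 8 gon H.
Heavy syllables in the domain: 1, 3, 5, 6, 7, 8. The leftmost is syllable 1 (mer).
Primary stress: syllable 1 → ˈmer.ra:.stap.nu:.sef.fun.sed.gon.rit.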